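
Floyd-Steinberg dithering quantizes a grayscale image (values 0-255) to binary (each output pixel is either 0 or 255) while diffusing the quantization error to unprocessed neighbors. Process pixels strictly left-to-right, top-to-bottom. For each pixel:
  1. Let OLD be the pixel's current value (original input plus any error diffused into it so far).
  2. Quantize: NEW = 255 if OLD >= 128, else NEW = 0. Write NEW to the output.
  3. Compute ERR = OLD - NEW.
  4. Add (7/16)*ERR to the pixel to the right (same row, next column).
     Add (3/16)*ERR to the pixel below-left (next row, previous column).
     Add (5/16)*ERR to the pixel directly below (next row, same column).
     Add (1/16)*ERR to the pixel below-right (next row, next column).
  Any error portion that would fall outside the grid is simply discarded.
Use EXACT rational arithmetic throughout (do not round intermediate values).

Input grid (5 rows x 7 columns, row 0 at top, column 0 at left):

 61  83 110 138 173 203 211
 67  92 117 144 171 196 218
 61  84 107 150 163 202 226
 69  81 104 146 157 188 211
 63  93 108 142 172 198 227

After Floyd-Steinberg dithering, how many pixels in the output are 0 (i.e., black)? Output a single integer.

Answer: 15

Derivation:
(0,0): OLD=61 → NEW=0, ERR=61
(0,1): OLD=1755/16 → NEW=0, ERR=1755/16
(0,2): OLD=40445/256 → NEW=255, ERR=-24835/256
(0,3): OLD=391403/4096 → NEW=0, ERR=391403/4096
(0,4): OLD=14077549/65536 → NEW=255, ERR=-2634131/65536
(0,5): OLD=194422011/1048576 → NEW=255, ERR=-72964869/1048576
(0,6): OLD=3029238493/16777216 → NEW=255, ERR=-1248951587/16777216
(1,0): OLD=27297/256 → NEW=0, ERR=27297/256
(1,1): OLD=324711/2048 → NEW=255, ERR=-197529/2048
(1,2): OLD=4538995/65536 → NEW=0, ERR=4538995/65536
(1,3): OLD=49954999/262144 → NEW=255, ERR=-16891721/262144
(1,4): OLD=2066509829/16777216 → NEW=0, ERR=2066509829/16777216
(1,5): OLD=28410268181/134217728 → NEW=255, ERR=-5815252459/134217728
(1,6): OLD=368147101339/2147483648 → NEW=255, ERR=-179461228901/2147483648
(2,0): OLD=2498141/32768 → NEW=0, ERR=2498141/32768
(2,1): OLD=112054735/1048576 → NEW=0, ERR=112054735/1048576
(2,2): OLD=2638829357/16777216 → NEW=255, ERR=-1639360723/16777216
(2,3): OLD=15372977413/134217728 → NEW=0, ERR=15372977413/134217728
(2,4): OLD=257108375573/1073741824 → NEW=255, ERR=-16695789547/1073741824
(2,5): OLD=5967835471367/34359738368 → NEW=255, ERR=-2793897812473/34359738368
(2,6): OLD=88841926309793/549755813888 → NEW=255, ERR=-51345806231647/549755813888
(3,0): OLD=1893494669/16777216 → NEW=0, ERR=1893494669/16777216
(3,1): OLD=20161539721/134217728 → NEW=255, ERR=-14063980919/134217728
(3,2): OLD=59888971179/1073741824 → NEW=0, ERR=59888971179/1073741824
(3,3): OLD=846849085181/4294967296 → NEW=255, ERR=-248367575299/4294967296
(3,4): OLD=65285541016461/549755813888 → NEW=0, ERR=65285541016461/549755813888
(3,5): OLD=862283393674743/4398046511104 → NEW=255, ERR=-259218466656777/4398046511104
(3,6): OLD=10621824585627241/70368744177664 → NEW=255, ERR=-7322205179677079/70368744177664
(4,0): OLD=168839313827/2147483648 → NEW=0, ERR=168839313827/2147483648
(4,1): OLD=3853913536199/34359738368 → NEW=0, ERR=3853913536199/34359738368
(4,2): OLD=86372057119497/549755813888 → NEW=255, ERR=-53815675421943/549755813888
(4,3): OLD=469950004650803/4398046511104 → NEW=0, ERR=469950004650803/4398046511104
(4,4): OLD=8486255937347881/35184372088832 → NEW=255, ERR=-485758945304279/35184372088832
(4,5): OLD=181780012699113257/1125899906842624 → NEW=255, ERR=-105324463545755863/1125899906842624
(4,6): OLD=2699860874993818095/18014398509481984 → NEW=255, ERR=-1893810744924087825/18014398509481984
Output grid:
  Row 0: ..#.###  (3 black, running=3)
  Row 1: .#.#.##  (3 black, running=6)
  Row 2: ..#.###  (3 black, running=9)
  Row 3: .#.#.##  (3 black, running=12)
  Row 4: ..#.###  (3 black, running=15)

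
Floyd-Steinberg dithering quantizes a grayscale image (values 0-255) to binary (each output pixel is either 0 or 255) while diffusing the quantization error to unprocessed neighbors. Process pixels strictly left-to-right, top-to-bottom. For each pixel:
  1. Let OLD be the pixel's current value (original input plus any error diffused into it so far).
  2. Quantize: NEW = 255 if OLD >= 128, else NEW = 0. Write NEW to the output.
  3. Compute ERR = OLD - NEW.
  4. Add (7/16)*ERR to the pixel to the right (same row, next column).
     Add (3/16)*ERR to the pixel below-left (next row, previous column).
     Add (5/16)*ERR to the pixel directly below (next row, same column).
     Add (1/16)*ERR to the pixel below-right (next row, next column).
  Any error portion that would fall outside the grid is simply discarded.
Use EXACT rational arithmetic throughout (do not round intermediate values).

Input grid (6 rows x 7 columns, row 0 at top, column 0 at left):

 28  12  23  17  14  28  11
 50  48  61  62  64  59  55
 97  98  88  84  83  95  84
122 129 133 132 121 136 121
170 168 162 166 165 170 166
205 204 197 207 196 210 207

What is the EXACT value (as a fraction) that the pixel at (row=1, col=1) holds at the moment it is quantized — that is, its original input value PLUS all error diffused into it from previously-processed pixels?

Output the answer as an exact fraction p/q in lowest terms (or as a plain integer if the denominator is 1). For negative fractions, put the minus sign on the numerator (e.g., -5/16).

(0,0): OLD=28 → NEW=0, ERR=28
(0,1): OLD=97/4 → NEW=0, ERR=97/4
(0,2): OLD=2151/64 → NEW=0, ERR=2151/64
(0,3): OLD=32465/1024 → NEW=0, ERR=32465/1024
(0,4): OLD=456631/16384 → NEW=0, ERR=456631/16384
(0,5): OLD=10536449/262144 → NEW=0, ERR=10536449/262144
(0,6): OLD=119892487/4194304 → NEW=0, ERR=119892487/4194304
(1,0): OLD=4051/64 → NEW=0, ERR=4051/64
(1,1): OLD=46757/512 → NEW=0, ERR=46757/512
Target (1,1): original=48, with diffused error = 46757/512

Answer: 46757/512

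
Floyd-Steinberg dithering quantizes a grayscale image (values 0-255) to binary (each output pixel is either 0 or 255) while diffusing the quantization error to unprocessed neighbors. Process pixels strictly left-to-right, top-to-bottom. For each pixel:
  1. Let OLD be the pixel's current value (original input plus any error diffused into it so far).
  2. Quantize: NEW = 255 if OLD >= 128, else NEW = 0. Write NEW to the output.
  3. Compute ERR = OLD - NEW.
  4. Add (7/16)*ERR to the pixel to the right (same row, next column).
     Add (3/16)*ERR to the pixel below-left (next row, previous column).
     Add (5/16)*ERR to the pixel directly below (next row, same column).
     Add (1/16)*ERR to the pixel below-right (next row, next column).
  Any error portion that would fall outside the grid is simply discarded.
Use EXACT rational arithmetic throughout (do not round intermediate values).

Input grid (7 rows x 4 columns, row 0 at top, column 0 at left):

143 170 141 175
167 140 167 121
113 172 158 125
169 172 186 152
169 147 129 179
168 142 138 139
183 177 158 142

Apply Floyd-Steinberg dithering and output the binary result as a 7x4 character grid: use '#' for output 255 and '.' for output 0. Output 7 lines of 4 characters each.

Answer: #.##
#.#.
.##.
#.##
##.#
.#.#
##.#

Derivation:
(0,0): OLD=143 → NEW=255, ERR=-112
(0,1): OLD=121 → NEW=0, ERR=121
(0,2): OLD=3103/16 → NEW=255, ERR=-977/16
(0,3): OLD=37961/256 → NEW=255, ERR=-27319/256
(1,0): OLD=2475/16 → NEW=255, ERR=-1605/16
(1,1): OLD=14781/128 → NEW=0, ERR=14781/128
(1,2): OLD=761825/4096 → NEW=255, ERR=-282655/4096
(1,3): OLD=3515639/65536 → NEW=0, ERR=3515639/65536
(2,0): OLD=211567/2048 → NEW=0, ERR=211567/2048
(2,1): OLD=15340245/65536 → NEW=255, ERR=-1371435/65536
(2,2): OLD=18947169/131072 → NEW=255, ERR=-14476191/131072
(2,3): OLD=186922093/2097152 → NEW=0, ERR=186922093/2097152
(3,0): OLD=206945759/1048576 → NEW=255, ERR=-60441121/1048576
(3,1): OLD=2113772225/16777216 → NEW=0, ERR=2113772225/16777216
(3,2): OLD=59595681023/268435456 → NEW=255, ERR=-8855360257/268435456
(3,3): OLD=680830407545/4294967296 → NEW=255, ERR=-414386252935/4294967296
(4,0): OLD=46871619059/268435456 → NEW=255, ERR=-21579422221/268435456
(4,1): OLD=303683503609/2147483648 → NEW=255, ERR=-243924826631/2147483648
(4,2): OLD=4039403036345/68719476736 → NEW=0, ERR=4039403036345/68719476736
(4,3): OLD=189670530165727/1099511627776 → NEW=255, ERR=-90704934917153/1099511627776
(5,0): OLD=4177484677091/34359738368 → NEW=0, ERR=4177484677091/34359738368
(5,1): OLD=182181341382965/1099511627776 → NEW=255, ERR=-98194123699915/1099511627776
(5,2): OLD=52078460473471/549755813888 → NEW=0, ERR=52078460473471/549755813888
(5,3): OLD=2785518080798173/17592186044416 → NEW=255, ERR=-1700489360527907/17592186044416
(6,0): OLD=3593185223362943/17592186044416 → NEW=255, ERR=-892822217963137/17592186044416
(6,1): OLD=42854189816174761/281474976710656 → NEW=255, ERR=-28921929245042519/281474976710656
(6,2): OLD=535674910248808719/4503599627370496 → NEW=0, ERR=535674910248808719/4503599627370496
(6,3): OLD=12231903091850381417/72057594037927936 → NEW=255, ERR=-6142783387821242263/72057594037927936
Row 0: #.##
Row 1: #.#.
Row 2: .##.
Row 3: #.##
Row 4: ##.#
Row 5: .#.#
Row 6: ##.#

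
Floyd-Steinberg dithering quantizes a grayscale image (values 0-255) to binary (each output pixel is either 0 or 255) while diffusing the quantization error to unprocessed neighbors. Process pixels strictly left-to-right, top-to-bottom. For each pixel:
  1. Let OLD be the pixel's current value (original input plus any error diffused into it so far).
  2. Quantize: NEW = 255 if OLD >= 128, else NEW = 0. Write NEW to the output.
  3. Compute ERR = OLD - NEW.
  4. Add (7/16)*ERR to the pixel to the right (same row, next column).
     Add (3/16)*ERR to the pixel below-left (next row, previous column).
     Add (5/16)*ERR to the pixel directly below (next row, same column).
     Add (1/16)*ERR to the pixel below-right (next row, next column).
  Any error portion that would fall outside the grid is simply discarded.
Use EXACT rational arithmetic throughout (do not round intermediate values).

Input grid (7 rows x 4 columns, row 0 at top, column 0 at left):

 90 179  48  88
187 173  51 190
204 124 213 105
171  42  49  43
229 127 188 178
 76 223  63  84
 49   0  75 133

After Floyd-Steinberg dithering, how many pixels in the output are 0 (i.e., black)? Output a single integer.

(0,0): OLD=90 → NEW=0, ERR=90
(0,1): OLD=1747/8 → NEW=255, ERR=-293/8
(0,2): OLD=4093/128 → NEW=0, ERR=4093/128
(0,3): OLD=208875/2048 → NEW=0, ERR=208875/2048
(1,0): OLD=26657/128 → NEW=255, ERR=-5983/128
(1,1): OLD=156391/1024 → NEW=255, ERR=-104729/1024
(1,2): OLD=1084019/32768 → NEW=0, ERR=1084019/32768
(1,3): OLD=124960661/524288 → NEW=255, ERR=-8732779/524288
(2,0): OLD=2788829/16384 → NEW=255, ERR=-1389091/16384
(2,1): OLD=30528207/524288 → NEW=0, ERR=30528207/524288
(2,2): OLD=250921611/1048576 → NEW=255, ERR=-16465269/1048576
(2,3): OLD=1593711615/16777216 → NEW=0, ERR=1593711615/16777216
(3,0): OLD=1303782029/8388608 → NEW=255, ERR=-835313011/8388608
(3,1): OLD=1125829011/134217728 → NEW=0, ERR=1125829011/134217728
(3,2): OLD=148634029421/2147483648 → NEW=0, ERR=148634029421/2147483648
(3,3): OLD=3504161518459/34359738368 → NEW=0, ERR=3504161518459/34359738368
(4,0): OLD=428326201545/2147483648 → NEW=255, ERR=-119282128695/2147483648
(4,1): OLD=1925420075099/17179869184 → NEW=0, ERR=1925420075099/17179869184
(4,2): OLD=153001393198203/549755813888 → NEW=255, ERR=12813660656763/549755813888
(4,3): OLD=1973783415558861/8796093022208 → NEW=255, ERR=-269220305104179/8796093022208
(5,0): OLD=21895696005241/274877906944 → NEW=0, ERR=21895696005241/274877906944
(5,1): OLD=2584040457065967/8796093022208 → NEW=255, ERR=341036736402927/8796093022208
(5,2): OLD=389280185527667/4398046511104 → NEW=0, ERR=389280185527667/4398046511104
(5,3): OLD=16130788664222203/140737488355328 → NEW=0, ERR=16130788664222203/140737488355328
(6,0): OLD=11422558499458413/140737488355328 → NEW=0, ERR=11422558499458413/140737488355328
(6,1): OLD=155822342573782475/2251799813685248 → NEW=0, ERR=155822342573782475/2251799813685248
(6,2): OLD=5651056709791417501/36028797018963968 → NEW=255, ERR=-3536286530044394339/36028797018963968
(6,3): OLD=75751667116091631435/576460752303423488 → NEW=255, ERR=-71245824721281358005/576460752303423488
Output grid:
  Row 0: .#..  (3 black, running=3)
  Row 1: ##.#  (1 black, running=4)
  Row 2: #.#.  (2 black, running=6)
  Row 3: #...  (3 black, running=9)
  Row 4: #.##  (1 black, running=10)
  Row 5: .#..  (3 black, running=13)
  Row 6: ..##  (2 black, running=15)

Answer: 15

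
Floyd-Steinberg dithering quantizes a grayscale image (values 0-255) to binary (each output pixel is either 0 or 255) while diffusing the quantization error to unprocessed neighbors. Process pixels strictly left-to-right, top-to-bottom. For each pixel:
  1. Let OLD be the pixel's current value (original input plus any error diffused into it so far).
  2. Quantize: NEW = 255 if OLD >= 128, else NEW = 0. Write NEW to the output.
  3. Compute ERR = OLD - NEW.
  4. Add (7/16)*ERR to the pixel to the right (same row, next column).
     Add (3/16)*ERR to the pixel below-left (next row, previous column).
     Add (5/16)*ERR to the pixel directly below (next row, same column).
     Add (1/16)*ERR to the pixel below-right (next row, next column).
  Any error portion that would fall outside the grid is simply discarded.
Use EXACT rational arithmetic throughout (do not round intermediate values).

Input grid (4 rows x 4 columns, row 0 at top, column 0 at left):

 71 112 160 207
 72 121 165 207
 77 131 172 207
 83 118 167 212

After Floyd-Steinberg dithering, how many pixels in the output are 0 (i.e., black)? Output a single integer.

Answer: 7

Derivation:
(0,0): OLD=71 → NEW=0, ERR=71
(0,1): OLD=2289/16 → NEW=255, ERR=-1791/16
(0,2): OLD=28423/256 → NEW=0, ERR=28423/256
(0,3): OLD=1046833/4096 → NEW=255, ERR=2353/4096
(1,0): OLD=18739/256 → NEW=0, ERR=18739/256
(1,1): OLD=293477/2048 → NEW=255, ERR=-228763/2048
(1,2): OLD=9433161/65536 → NEW=255, ERR=-7278519/65536
(1,3): OLD=173570127/1048576 → NEW=255, ERR=-93816753/1048576
(2,0): OLD=2586407/32768 → NEW=0, ERR=2586407/32768
(2,1): OLD=119932701/1048576 → NEW=0, ERR=119932701/1048576
(2,2): OLD=343043953/2097152 → NEW=255, ERR=-191729807/2097152
(2,3): OLD=4432578637/33554432 → NEW=255, ERR=-4123801523/33554432
(3,0): OLD=2166132151/16777216 → NEW=255, ERR=-2112057929/16777216
(3,1): OLD=23208319401/268435456 → NEW=0, ERR=23208319401/268435456
(3,2): OLD=688742232663/4294967296 → NEW=255, ERR=-406474427817/4294967296
(3,3): OLD=8691312453857/68719476736 → NEW=0, ERR=8691312453857/68719476736
Output grid:
  Row 0: .#.#  (2 black, running=2)
  Row 1: .###  (1 black, running=3)
  Row 2: ..##  (2 black, running=5)
  Row 3: #.#.  (2 black, running=7)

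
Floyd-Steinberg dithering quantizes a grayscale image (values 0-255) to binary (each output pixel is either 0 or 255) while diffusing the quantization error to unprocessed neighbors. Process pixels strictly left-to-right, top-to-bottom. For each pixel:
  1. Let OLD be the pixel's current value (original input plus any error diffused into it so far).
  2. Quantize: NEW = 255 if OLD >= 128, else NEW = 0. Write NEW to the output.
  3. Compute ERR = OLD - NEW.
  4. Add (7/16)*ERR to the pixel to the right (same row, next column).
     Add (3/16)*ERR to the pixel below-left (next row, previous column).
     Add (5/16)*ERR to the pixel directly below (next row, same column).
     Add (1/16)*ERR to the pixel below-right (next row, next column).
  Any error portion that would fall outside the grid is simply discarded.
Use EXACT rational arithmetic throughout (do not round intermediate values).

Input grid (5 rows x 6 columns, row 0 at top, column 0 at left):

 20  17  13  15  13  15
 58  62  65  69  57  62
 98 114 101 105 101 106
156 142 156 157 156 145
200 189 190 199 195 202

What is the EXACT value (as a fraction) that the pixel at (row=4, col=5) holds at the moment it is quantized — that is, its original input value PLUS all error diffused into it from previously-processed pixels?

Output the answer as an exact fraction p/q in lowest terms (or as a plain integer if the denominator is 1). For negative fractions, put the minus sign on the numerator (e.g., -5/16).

Answer: 242463772359024347/1125899906842624

Derivation:
(0,0): OLD=20 → NEW=0, ERR=20
(0,1): OLD=103/4 → NEW=0, ERR=103/4
(0,2): OLD=1553/64 → NEW=0, ERR=1553/64
(0,3): OLD=26231/1024 → NEW=0, ERR=26231/1024
(0,4): OLD=396609/16384 → NEW=0, ERR=396609/16384
(0,5): OLD=6708423/262144 → NEW=0, ERR=6708423/262144
(1,0): OLD=4421/64 → NEW=0, ERR=4421/64
(1,1): OLD=54307/512 → NEW=0, ERR=54307/512
(1,2): OLD=2054559/16384 → NEW=0, ERR=2054559/16384
(1,3): OLD=9038931/65536 → NEW=255, ERR=-7672749/65536
(1,4): OLD=82807481/4194304 → NEW=0, ERR=82807481/4194304
(1,5): OLD=5378607679/67108864 → NEW=0, ERR=5378607679/67108864
(2,0): OLD=1142577/8192 → NEW=255, ERR=-946383/8192
(2,1): OLD=32619627/262144 → NEW=0, ERR=32619627/262144
(2,2): OLD=752059009/4194304 → NEW=255, ERR=-317488511/4194304
(2,3): OLD=1571560505/33554432 → NEW=0, ERR=1571560505/33554432
(2,4): OLD=145353297835/1073741824 → NEW=255, ERR=-128450867285/1073741824
(2,5): OLD=1373397391965/17179869184 → NEW=0, ERR=1373397391965/17179869184
(3,0): OLD=600749025/4194304 → NEW=255, ERR=-468798495/4194304
(3,1): OLD=3710212877/33554432 → NEW=0, ERR=3710212877/33554432
(3,2): OLD=52956902871/268435456 → NEW=255, ERR=-15494138409/268435456
(3,3): OLD=2048223606565/17179869184 → NEW=0, ERR=2048223606565/17179869184
(3,4): OLD=25933640250437/137438953472 → NEW=255, ERR=-9113292884923/137438953472
(3,5): OLD=293559506526699/2199023255552 → NEW=255, ERR=-267191423639061/2199023255552
(4,0): OLD=99752881231/536870912 → NEW=255, ERR=-37149201329/536870912
(4,1): OLD=1507299220931/8589934592 → NEW=255, ERR=-683134100029/8589934592
(4,2): OLD=45749100440793/274877906944 → NEW=255, ERR=-24344765829927/274877906944
(4,3): OLD=798110028385053/4398046511104 → NEW=255, ERR=-323391831946467/4398046511104
(4,4): OLD=8921232130877805/70368744177664 → NEW=0, ERR=8921232130877805/70368744177664
(4,5): OLD=242463772359024347/1125899906842624 → NEW=255, ERR=-44640703885844773/1125899906842624
Target (4,5): original=202, with diffused error = 242463772359024347/1125899906842624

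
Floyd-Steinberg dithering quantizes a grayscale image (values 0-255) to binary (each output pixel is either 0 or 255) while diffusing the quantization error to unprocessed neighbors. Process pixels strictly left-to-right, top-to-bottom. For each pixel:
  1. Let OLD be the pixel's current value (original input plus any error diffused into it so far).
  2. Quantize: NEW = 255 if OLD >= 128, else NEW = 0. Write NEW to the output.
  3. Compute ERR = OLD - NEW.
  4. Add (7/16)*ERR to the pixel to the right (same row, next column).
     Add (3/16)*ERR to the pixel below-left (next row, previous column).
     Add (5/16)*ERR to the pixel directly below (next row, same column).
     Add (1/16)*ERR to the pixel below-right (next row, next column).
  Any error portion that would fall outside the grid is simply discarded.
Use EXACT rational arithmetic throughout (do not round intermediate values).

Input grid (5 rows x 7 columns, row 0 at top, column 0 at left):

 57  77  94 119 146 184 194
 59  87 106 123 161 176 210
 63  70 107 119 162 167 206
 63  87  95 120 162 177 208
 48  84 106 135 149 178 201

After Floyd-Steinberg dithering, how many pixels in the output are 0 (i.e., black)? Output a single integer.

Answer: 17

Derivation:
(0,0): OLD=57 → NEW=0, ERR=57
(0,1): OLD=1631/16 → NEW=0, ERR=1631/16
(0,2): OLD=35481/256 → NEW=255, ERR=-29799/256
(0,3): OLD=278831/4096 → NEW=0, ERR=278831/4096
(0,4): OLD=11520073/65536 → NEW=255, ERR=-5191607/65536
(0,5): OLD=156596735/1048576 → NEW=255, ERR=-110790145/1048576
(0,6): OLD=2479248889/16777216 → NEW=255, ERR=-1798941191/16777216
(1,0): OLD=24557/256 → NEW=0, ERR=24557/256
(1,1): OLD=291963/2048 → NEW=255, ERR=-230277/2048
(1,2): OLD=2593047/65536 → NEW=0, ERR=2593047/65536
(1,3): OLD=36557323/262144 → NEW=255, ERR=-30289397/262144
(1,4): OLD=1176710401/16777216 → NEW=0, ERR=1176710401/16777216
(1,5): OLD=19946263249/134217728 → NEW=255, ERR=-14279257391/134217728
(1,6): OLD=264877978143/2147483648 → NEW=0, ERR=264877978143/2147483648
(2,0): OLD=2355833/32768 → NEW=0, ERR=2355833/32768
(2,1): OLD=83603395/1048576 → NEW=0, ERR=83603395/1048576
(2,2): OLD=2106455049/16777216 → NEW=0, ERR=2106455049/16777216
(2,3): OLD=20595174401/134217728 → NEW=255, ERR=-13630346239/134217728
(2,4): OLD=120601199953/1073741824 → NEW=0, ERR=120601199953/1073741824
(2,5): OLD=7229405381275/34359738368 → NEW=255, ERR=-1532327902565/34359738368
(2,6): OLD=120058150702317/549755813888 → NEW=255, ERR=-20129581839123/549755813888
(3,0): OLD=1684708073/16777216 → NEW=0, ERR=1684708073/16777216
(3,1): OLD=24680332213/134217728 → NEW=255, ERR=-9545188427/134217728
(3,2): OLD=95631512687/1073741824 → NEW=0, ERR=95631512687/1073741824
(3,3): OLD=670601941081/4294967296 → NEW=255, ERR=-424614719399/4294967296
(3,4): OLD=76491857211113/549755813888 → NEW=255, ERR=-63695875330327/549755813888
(3,5): OLD=494905087135947/4398046511104 → NEW=0, ERR=494905087135947/4398046511104
(3,6): OLD=17099713153812501/70368744177664 → NEW=255, ERR=-844316611491819/70368744177664
(4,0): OLD=141831972743/2147483648 → NEW=0, ERR=141831972743/2147483648
(4,1): OLD=3904858467419/34359738368 → NEW=0, ERR=3904858467419/34359738368
(4,2): OLD=88274846071093/549755813888 → NEW=255, ERR=-51912886470347/549755813888
(4,3): OLD=205102320397527/4398046511104 → NEW=0, ERR=205102320397527/4398046511104
(4,4): OLD=5211366950392405/35184372088832 → NEW=255, ERR=-3760647932259755/35184372088832
(4,5): OLD=176667497460468949/1125899906842624 → NEW=255, ERR=-110436978784400171/1125899906842624
(4,6): OLD=2906985622302534499/18014398509481984 → NEW=255, ERR=-1686685997615371421/18014398509481984
Output grid:
  Row 0: ..#.###  (3 black, running=3)
  Row 1: .#.#.#.  (4 black, running=7)
  Row 2: ...#.##  (4 black, running=11)
  Row 3: .#.##.#  (3 black, running=14)
  Row 4: ..#.###  (3 black, running=17)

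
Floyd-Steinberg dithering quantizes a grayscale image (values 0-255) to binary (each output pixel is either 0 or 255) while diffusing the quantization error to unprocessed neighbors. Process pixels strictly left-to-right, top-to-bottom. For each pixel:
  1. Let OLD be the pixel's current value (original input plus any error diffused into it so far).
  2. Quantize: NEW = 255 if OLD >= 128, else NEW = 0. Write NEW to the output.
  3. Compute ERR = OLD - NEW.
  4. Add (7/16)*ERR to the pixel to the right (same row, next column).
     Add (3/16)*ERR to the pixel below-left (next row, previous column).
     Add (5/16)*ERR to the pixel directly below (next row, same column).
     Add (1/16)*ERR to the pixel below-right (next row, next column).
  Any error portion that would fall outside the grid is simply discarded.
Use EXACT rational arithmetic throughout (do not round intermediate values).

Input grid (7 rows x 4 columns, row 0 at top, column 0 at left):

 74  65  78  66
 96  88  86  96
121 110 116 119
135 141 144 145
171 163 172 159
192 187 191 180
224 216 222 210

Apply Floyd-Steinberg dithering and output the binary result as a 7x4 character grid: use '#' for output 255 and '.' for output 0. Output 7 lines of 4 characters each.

Answer: ....
#.#.
.#.#
#.#.
##.#
#.##
####

Derivation:
(0,0): OLD=74 → NEW=0, ERR=74
(0,1): OLD=779/8 → NEW=0, ERR=779/8
(0,2): OLD=15437/128 → NEW=0, ERR=15437/128
(0,3): OLD=243227/2048 → NEW=0, ERR=243227/2048
(1,0): OLD=17585/128 → NEW=255, ERR=-15055/128
(1,1): OLD=96471/1024 → NEW=0, ERR=96471/1024
(1,2): OLD=6332707/32768 → NEW=255, ERR=-2023133/32768
(1,3): OLD=59579749/524288 → NEW=0, ERR=59579749/524288
(2,0): OLD=1669677/16384 → NEW=0, ERR=1669677/16384
(2,1): OLD=86559039/524288 → NEW=255, ERR=-47134401/524288
(2,2): OLD=88677435/1048576 → NEW=0, ERR=88677435/1048576
(2,3): OLD=3148287983/16777216 → NEW=255, ERR=-1129902097/16777216
(3,0): OLD=1258207197/8388608 → NEW=255, ERR=-880887843/8388608
(3,1): OLD=11970865731/134217728 → NEW=0, ERR=11970865731/134217728
(3,2): OLD=410603206845/2147483648 → NEW=255, ERR=-137005123395/2147483648
(3,3): OLD=3481600244395/34359738368 → NEW=0, ERR=3481600244395/34359738368
(4,0): OLD=332661273561/2147483648 → NEW=255, ERR=-214947056679/2147483648
(4,1): OLD=2208577278859/17179869184 → NEW=255, ERR=-2172289363061/17179869184
(4,2): OLD=66694881394603/549755813888 → NEW=0, ERR=66694881394603/549755813888
(4,3): OLD=2108897668255773/8796093022208 → NEW=255, ERR=-134106052407267/8796093022208
(5,0): OLD=37661807776905/274877906944 → NEW=255, ERR=-32432058493815/274877906944
(5,1): OLD=988312475823711/8796093022208 → NEW=0, ERR=988312475823711/8796093022208
(5,2): OLD=1175628368971651/4398046511104 → NEW=255, ERR=54126508640131/4398046511104
(5,3): OLD=26487106865198187/140737488355328 → NEW=255, ERR=-9400952665410453/140737488355328
(6,0): OLD=29301005460054205/140737488355328 → NEW=255, ERR=-6587054070554435/140737488355328
(6,1): OLD=507935310208648699/2251799813685248 → NEW=255, ERR=-66273642281089541/2251799813685248
(6,2): OLD=7474803570232277741/36028797018963968 → NEW=255, ERR=-1712539669603534099/36028797018963968
(6,3): OLD=97479165243548767099/576460752303423488 → NEW=255, ERR=-49518326593824222341/576460752303423488
Row 0: ....
Row 1: #.#.
Row 2: .#.#
Row 3: #.#.
Row 4: ##.#
Row 5: #.##
Row 6: ####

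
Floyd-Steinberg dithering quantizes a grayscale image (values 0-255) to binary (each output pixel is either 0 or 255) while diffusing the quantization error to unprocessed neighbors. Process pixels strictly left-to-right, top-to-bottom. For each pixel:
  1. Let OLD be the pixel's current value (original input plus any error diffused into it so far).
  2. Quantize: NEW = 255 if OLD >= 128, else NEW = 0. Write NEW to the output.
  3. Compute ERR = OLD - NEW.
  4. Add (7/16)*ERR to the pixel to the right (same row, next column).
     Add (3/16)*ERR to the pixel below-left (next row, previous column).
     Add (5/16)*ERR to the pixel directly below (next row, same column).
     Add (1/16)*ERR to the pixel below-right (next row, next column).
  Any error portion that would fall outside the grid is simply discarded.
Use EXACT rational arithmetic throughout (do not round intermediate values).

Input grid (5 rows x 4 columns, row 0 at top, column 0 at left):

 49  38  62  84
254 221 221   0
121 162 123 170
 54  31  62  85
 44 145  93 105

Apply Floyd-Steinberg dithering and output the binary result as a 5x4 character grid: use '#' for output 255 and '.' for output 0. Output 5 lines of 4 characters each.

Answer: ....
###.
#.##
....
.#.#

Derivation:
(0,0): OLD=49 → NEW=0, ERR=49
(0,1): OLD=951/16 → NEW=0, ERR=951/16
(0,2): OLD=22529/256 → NEW=0, ERR=22529/256
(0,3): OLD=501767/4096 → NEW=0, ERR=501767/4096
(1,0): OLD=71797/256 → NEW=255, ERR=6517/256
(1,1): OLD=553523/2048 → NEW=255, ERR=31283/2048
(1,2): OLD=18472495/65536 → NEW=255, ERR=1760815/65536
(1,3): OLD=58234489/1048576 → NEW=0, ERR=58234489/1048576
(2,0): OLD=4319457/32768 → NEW=255, ERR=-4036383/32768
(2,1): OLD=125316027/1048576 → NEW=0, ERR=125316027/1048576
(2,2): OLD=409049415/2097152 → NEW=255, ERR=-125724345/2097152
(2,3): OLD=5462873995/33554432 → NEW=255, ERR=-3093506165/33554432
(3,0): OLD=636096465/16777216 → NEW=0, ERR=636096465/16777216
(3,1): OLD=17715444175/268435456 → NEW=0, ERR=17715444175/268435456
(3,2): OLD=267669255729/4294967296 → NEW=0, ERR=267669255729/4294967296
(3,3): OLD=5477512908503/68719476736 → NEW=0, ERR=5477512908503/68719476736
(4,0): OLD=293012610749/4294967296 → NEW=0, ERR=293012610749/4294967296
(4,1): OLD=7199248199095/34359738368 → NEW=255, ERR=-1562485084745/34359738368
(4,2): OLD=122761023089367/1099511627776 → NEW=0, ERR=122761023089367/1099511627776
(4,3): OLD=3213231058436113/17592186044416 → NEW=255, ERR=-1272776382889967/17592186044416
Row 0: ....
Row 1: ###.
Row 2: #.##
Row 3: ....
Row 4: .#.#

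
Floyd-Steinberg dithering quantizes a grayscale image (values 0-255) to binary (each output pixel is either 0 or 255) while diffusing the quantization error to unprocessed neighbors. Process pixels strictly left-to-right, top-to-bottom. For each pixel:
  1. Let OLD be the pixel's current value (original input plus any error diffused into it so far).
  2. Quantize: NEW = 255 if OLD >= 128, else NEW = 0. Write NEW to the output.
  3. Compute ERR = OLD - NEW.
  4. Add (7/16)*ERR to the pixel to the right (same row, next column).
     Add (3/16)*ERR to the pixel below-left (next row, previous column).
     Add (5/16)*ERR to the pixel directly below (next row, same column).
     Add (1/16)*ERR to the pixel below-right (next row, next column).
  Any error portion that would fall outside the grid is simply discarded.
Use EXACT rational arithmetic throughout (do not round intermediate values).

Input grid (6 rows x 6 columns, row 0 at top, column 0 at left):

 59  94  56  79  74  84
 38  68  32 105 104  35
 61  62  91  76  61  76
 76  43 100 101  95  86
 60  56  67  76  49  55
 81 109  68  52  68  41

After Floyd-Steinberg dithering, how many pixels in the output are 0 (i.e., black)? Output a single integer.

(0,0): OLD=59 → NEW=0, ERR=59
(0,1): OLD=1917/16 → NEW=0, ERR=1917/16
(0,2): OLD=27755/256 → NEW=0, ERR=27755/256
(0,3): OLD=517869/4096 → NEW=0, ERR=517869/4096
(0,4): OLD=8474747/65536 → NEW=255, ERR=-8236933/65536
(0,5): OLD=30421853/1048576 → NEW=0, ERR=30421853/1048576
(1,0): OLD=20199/256 → NEW=0, ERR=20199/256
(1,1): OLD=335825/2048 → NEW=255, ERR=-186415/2048
(1,2): OLD=3752101/65536 → NEW=0, ERR=3752101/65536
(1,3): OLD=40047297/262144 → NEW=255, ERR=-26799423/262144
(1,4): OLD=559332003/16777216 → NEW=0, ERR=559332003/16777216
(1,5): OLD=13635658373/268435456 → NEW=0, ERR=13635658373/268435456
(2,0): OLD=2247563/32768 → NEW=0, ERR=2247563/32768
(2,1): OLD=83078441/1048576 → NEW=0, ERR=83078441/1048576
(2,2): OLD=1991406267/16777216 → NEW=0, ERR=1991406267/16777216
(2,3): OLD=14201828515/134217728 → NEW=0, ERR=14201828515/134217728
(2,4): OLD=519029530473/4294967296 → NEW=0, ERR=519029530473/4294967296
(2,5): OLD=10089928607855/68719476736 → NEW=255, ERR=-7433537959825/68719476736
(3,0): OLD=1883913819/16777216 → NEW=0, ERR=1883913819/16777216
(3,1): OLD=19250683839/134217728 → NEW=255, ERR=-14974836801/134217728
(3,2): OLD=121410141933/1073741824 → NEW=0, ERR=121410141933/1073741824
(3,3): OLD=14679332282631/68719476736 → NEW=255, ERR=-2844134285049/68719476736
(3,4): OLD=55518874700711/549755813888 → NEW=0, ERR=55518874700711/549755813888
(3,5): OLD=914190384322409/8796093022208 → NEW=0, ERR=914190384322409/8796093022208
(4,0): OLD=159281061237/2147483648 → NEW=0, ERR=159281061237/2147483648
(4,1): OLD=2810727653617/34359738368 → NEW=0, ERR=2810727653617/34359738368
(4,2): OLD=135669192332931/1099511627776 → NEW=0, ERR=135669192332931/1099511627776
(4,3): OLD=2516596976445871/17592186044416 → NEW=255, ERR=-1969410464880209/17592186044416
(4,4): OLD=13646464485736351/281474976710656 → NEW=0, ERR=13646464485736351/281474976710656
(4,5): OLD=517919356243881209/4503599627370496 → NEW=0, ERR=517919356243881209/4503599627370496
(5,0): OLD=65704888784739/549755813888 → NEW=0, ERR=65704888784739/549755813888
(5,1): OLD=3775692626758547/17592186044416 → NEW=255, ERR=-710314814567533/17592186044416
(5,2): OLD=10276245632498817/140737488355328 → NEW=0, ERR=10276245632498817/140737488355328
(5,3): OLD=296172488982271899/4503599627370496 → NEW=0, ERR=296172488982271899/4503599627370496
(5,4): OLD=1139303745754527643/9007199254740992 → NEW=0, ERR=1139303745754527643/9007199254740992
(5,5): OLD=19499729357374159575/144115188075855872 → NEW=255, ERR=-17249643601969087785/144115188075855872
Output grid:
  Row 0: ....#.  (5 black, running=5)
  Row 1: .#.#..  (4 black, running=9)
  Row 2: .....#  (5 black, running=14)
  Row 3: .#.#..  (4 black, running=18)
  Row 4: ...#..  (5 black, running=23)
  Row 5: .#...#  (4 black, running=27)

Answer: 27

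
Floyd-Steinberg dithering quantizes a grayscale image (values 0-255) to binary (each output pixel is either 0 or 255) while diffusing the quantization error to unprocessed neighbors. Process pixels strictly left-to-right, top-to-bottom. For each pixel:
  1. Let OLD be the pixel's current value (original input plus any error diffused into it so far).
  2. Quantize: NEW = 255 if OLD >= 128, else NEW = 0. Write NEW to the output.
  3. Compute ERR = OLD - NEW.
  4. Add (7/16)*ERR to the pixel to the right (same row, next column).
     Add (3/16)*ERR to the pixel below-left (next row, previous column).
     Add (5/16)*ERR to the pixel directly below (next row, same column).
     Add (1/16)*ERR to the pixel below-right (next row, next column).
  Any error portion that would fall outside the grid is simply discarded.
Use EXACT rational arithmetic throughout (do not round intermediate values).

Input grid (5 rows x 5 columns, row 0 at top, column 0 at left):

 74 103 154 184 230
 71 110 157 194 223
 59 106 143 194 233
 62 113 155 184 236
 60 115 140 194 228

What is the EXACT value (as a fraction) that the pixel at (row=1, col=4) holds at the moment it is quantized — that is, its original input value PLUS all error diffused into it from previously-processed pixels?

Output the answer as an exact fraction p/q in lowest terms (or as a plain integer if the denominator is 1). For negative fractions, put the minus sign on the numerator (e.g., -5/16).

(0,0): OLD=74 → NEW=0, ERR=74
(0,1): OLD=1083/8 → NEW=255, ERR=-957/8
(0,2): OLD=13013/128 → NEW=0, ERR=13013/128
(0,3): OLD=467923/2048 → NEW=255, ERR=-54317/2048
(0,4): OLD=7156421/32768 → NEW=255, ERR=-1199419/32768
(1,0): OLD=9177/128 → NEW=0, ERR=9177/128
(1,1): OLD=130735/1024 → NEW=0, ERR=130735/1024
(1,2): OLD=7607963/32768 → NEW=255, ERR=-747877/32768
(1,3): OLD=22966111/131072 → NEW=255, ERR=-10457249/131072
(1,4): OLD=366999485/2097152 → NEW=255, ERR=-167774275/2097152
Target (1,4): original=223, with diffused error = 366999485/2097152

Answer: 366999485/2097152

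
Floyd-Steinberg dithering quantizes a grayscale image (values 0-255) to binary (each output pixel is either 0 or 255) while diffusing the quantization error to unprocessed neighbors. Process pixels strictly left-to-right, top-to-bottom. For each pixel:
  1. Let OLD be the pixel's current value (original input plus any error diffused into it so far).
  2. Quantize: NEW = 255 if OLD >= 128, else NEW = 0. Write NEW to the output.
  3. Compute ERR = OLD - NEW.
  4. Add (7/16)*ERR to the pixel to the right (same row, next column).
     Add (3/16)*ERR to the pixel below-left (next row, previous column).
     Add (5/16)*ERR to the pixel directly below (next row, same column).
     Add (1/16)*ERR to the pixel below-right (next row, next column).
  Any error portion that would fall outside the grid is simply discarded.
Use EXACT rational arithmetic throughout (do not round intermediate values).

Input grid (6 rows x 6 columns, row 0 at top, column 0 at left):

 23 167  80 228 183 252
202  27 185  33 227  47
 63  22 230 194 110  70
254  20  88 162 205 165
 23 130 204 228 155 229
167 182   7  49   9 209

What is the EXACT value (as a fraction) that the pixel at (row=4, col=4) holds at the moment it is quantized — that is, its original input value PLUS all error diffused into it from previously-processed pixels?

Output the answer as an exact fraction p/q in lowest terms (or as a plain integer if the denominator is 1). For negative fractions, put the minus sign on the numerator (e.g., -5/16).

Answer: 20059139030918827/281474976710656

Derivation:
(0,0): OLD=23 → NEW=0, ERR=23
(0,1): OLD=2833/16 → NEW=255, ERR=-1247/16
(0,2): OLD=11751/256 → NEW=0, ERR=11751/256
(0,3): OLD=1016145/4096 → NEW=255, ERR=-28335/4096
(0,4): OLD=11794743/65536 → NEW=255, ERR=-4916937/65536
(0,5): OLD=229822593/1048576 → NEW=255, ERR=-37564287/1048576
(1,0): OLD=49811/256 → NEW=255, ERR=-15469/256
(1,1): OLD=-28155/2048 → NEW=0, ERR=-28155/2048
(1,2): OLD=12265833/65536 → NEW=255, ERR=-4445847/65536
(1,3): OLD=-2631819/262144 → NEW=0, ERR=-2631819/262144
(1,4): OLD=3221435519/16777216 → NEW=255, ERR=-1056754561/16777216
(1,5): OLD=955305673/268435456 → NEW=0, ERR=955305673/268435456
(2,0): OLD=1361159/32768 → NEW=0, ERR=1361159/32768
(2,1): OLD=20322493/1048576 → NEW=0, ERR=20322493/1048576
(2,2): OLD=3599352183/16777216 → NEW=255, ERR=-678837897/16777216
(2,3): OLD=21087015295/134217728 → NEW=255, ERR=-13138505345/134217728
(2,4): OLD=204137897213/4294967296 → NEW=0, ERR=204137897213/4294967296
(2,5): OLD=6045223938235/68719476736 → NEW=0, ERR=6045223938235/68719476736
(3,0): OLD=4540165783/16777216 → NEW=255, ERR=261975703/16777216
(3,1): OLD=3744369099/134217728 → NEW=0, ERR=3744369099/134217728
(3,2): OLD=75610695953/1073741824 → NEW=0, ERR=75610695953/1073741824
(3,3): OLD=11586125052723/68719476736 → NEW=255, ERR=-5937341514957/68719476736
(3,4): OLD=105789140972243/549755813888 → NEW=255, ERR=-34398591569197/549755813888
(3,5): OLD=1478503816052605/8796093022208 → NEW=255, ERR=-764499904610435/8796093022208
(4,0): OLD=71104259321/2147483648 → NEW=0, ERR=71104259321/2147483648
(4,1): OLD=5751242396709/34359738368 → NEW=255, ERR=-3010490887131/34359738368
(4,2): OLD=190454014785247/1099511627776 → NEW=255, ERR=-89921450297633/1099511627776
(4,3): OLD=2777614748087547/17592186044416 → NEW=255, ERR=-1708392693238533/17592186044416
(4,4): OLD=20059139030918827/281474976710656 → NEW=0, ERR=20059139030918827/281474976710656
Target (4,4): original=155, with diffused error = 20059139030918827/281474976710656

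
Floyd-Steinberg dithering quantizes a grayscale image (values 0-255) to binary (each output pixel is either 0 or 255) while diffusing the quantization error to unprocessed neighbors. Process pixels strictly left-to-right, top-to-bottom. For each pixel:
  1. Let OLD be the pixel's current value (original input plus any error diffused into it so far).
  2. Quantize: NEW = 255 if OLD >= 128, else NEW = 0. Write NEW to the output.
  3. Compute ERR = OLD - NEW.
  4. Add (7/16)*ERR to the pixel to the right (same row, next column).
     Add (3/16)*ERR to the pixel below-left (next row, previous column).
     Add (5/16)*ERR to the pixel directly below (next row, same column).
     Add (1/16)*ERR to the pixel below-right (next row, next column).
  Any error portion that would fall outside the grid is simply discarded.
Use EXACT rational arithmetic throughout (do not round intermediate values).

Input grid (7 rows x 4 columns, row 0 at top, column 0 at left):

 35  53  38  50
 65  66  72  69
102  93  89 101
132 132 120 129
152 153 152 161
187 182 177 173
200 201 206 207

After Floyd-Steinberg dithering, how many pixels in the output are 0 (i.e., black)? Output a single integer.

Answer: 15

Derivation:
(0,0): OLD=35 → NEW=0, ERR=35
(0,1): OLD=1093/16 → NEW=0, ERR=1093/16
(0,2): OLD=17379/256 → NEW=0, ERR=17379/256
(0,3): OLD=326453/4096 → NEW=0, ERR=326453/4096
(1,0): OLD=22719/256 → NEW=0, ERR=22719/256
(1,1): OLD=288953/2048 → NEW=255, ERR=-233287/2048
(1,2): OLD=4102061/65536 → NEW=0, ERR=4102061/65536
(1,3): OLD=131631435/1048576 → NEW=0, ERR=131631435/1048576
(2,0): OLD=3551235/32768 → NEW=0, ERR=3551235/32768
(2,1): OLD=128031185/1048576 → NEW=0, ERR=128031185/1048576
(2,2): OLD=374125845/2097152 → NEW=255, ERR=-160647915/2097152
(2,3): OLD=3712042529/33554432 → NEW=0, ERR=3712042529/33554432
(3,0): OLD=3166883667/16777216 → NEW=255, ERR=-1111306413/16777216
(3,1): OLD=35859512461/268435456 → NEW=255, ERR=-32591528819/268435456
(3,2): OLD=306305712243/4294967296 → NEW=0, ERR=306305712243/4294967296
(3,3): OLD=13055652773285/68719476736 → NEW=255, ERR=-4467813794395/68719476736
(4,0): OLD=466155929495/4294967296 → NEW=0, ERR=466155929495/4294967296
(4,1): OLD=5902135918277/34359738368 → NEW=255, ERR=-2859597365563/34359738368
(4,2): OLD=129848988522661/1099511627776 → NEW=0, ERR=129848988522661/1099511627776
(4,3): OLD=3462274031592211/17592186044416 → NEW=255, ERR=-1023733409733869/17592186044416
(5,0): OLD=112871782280167/549755813888 → NEW=255, ERR=-27315950261273/549755813888
(5,1): OLD=2870701861454513/17592186044416 → NEW=255, ERR=-1615305579871567/17592186044416
(5,2): OLD=1386454275629005/8796093022208 → NEW=255, ERR=-856549445034035/8796093022208
(5,3): OLD=33662395508160229/281474976710656 → NEW=0, ERR=33662395508160229/281474976710656
(6,0): OLD=47078526560712819/281474976710656 → NEW=255, ERR=-24697592500504461/281474976710656
(6,1): OLD=506901417951173973/4503599627370496 → NEW=0, ERR=506901417951173973/4503599627370496
(6,2): OLD=17401684474128812867/72057594037927936 → NEW=255, ERR=-973002005542810813/72057594037927936
(6,3): OLD=267914750611543926741/1152921504606846976 → NEW=255, ERR=-26080233063202052139/1152921504606846976
Output grid:
  Row 0: ....  (4 black, running=4)
  Row 1: .#..  (3 black, running=7)
  Row 2: ..#.  (3 black, running=10)
  Row 3: ##.#  (1 black, running=11)
  Row 4: .#.#  (2 black, running=13)
  Row 5: ###.  (1 black, running=14)
  Row 6: #.##  (1 black, running=15)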